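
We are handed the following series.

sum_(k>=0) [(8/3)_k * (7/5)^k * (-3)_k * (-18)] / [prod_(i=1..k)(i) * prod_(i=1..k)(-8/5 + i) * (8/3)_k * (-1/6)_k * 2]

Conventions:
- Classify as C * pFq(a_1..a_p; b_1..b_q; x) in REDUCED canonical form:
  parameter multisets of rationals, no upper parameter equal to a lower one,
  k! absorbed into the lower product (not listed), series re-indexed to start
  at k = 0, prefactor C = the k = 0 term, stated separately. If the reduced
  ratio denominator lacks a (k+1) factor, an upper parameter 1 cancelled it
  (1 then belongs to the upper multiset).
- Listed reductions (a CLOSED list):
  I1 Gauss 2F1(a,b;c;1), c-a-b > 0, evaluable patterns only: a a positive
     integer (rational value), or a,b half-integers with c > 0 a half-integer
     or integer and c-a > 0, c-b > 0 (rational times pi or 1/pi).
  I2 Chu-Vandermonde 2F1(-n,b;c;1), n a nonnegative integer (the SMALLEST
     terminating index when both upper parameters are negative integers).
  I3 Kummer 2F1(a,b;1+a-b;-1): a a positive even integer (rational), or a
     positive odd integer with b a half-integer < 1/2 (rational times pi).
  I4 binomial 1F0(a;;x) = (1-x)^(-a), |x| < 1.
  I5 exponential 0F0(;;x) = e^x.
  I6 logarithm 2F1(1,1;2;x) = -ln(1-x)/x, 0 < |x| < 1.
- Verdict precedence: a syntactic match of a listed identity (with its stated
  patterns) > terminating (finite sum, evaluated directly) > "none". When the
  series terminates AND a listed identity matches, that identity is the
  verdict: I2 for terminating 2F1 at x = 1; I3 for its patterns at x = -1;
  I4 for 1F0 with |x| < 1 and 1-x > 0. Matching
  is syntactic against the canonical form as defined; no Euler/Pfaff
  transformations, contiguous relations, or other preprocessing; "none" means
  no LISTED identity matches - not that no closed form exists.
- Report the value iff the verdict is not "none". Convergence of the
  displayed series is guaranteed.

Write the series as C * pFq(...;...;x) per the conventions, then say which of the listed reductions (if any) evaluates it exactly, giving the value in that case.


This is -9 * 1F2(-3; -3/5, -1/6; 7/5) in reduced canonical form. Verdict: terminating (-3 upstairs). 4 nonzero terms in all; added directly. Hence: -51147/55.

Key step: x = (7/5) and the lower running product (C = -9) is a rising factorial.
Adjacent-term ratio: r(k) = (7/5) * (k-3) / [(k-3/5) (k-1/6) (k+1)] ; factor over Q: parameters, x = (7/5), and C = -9.


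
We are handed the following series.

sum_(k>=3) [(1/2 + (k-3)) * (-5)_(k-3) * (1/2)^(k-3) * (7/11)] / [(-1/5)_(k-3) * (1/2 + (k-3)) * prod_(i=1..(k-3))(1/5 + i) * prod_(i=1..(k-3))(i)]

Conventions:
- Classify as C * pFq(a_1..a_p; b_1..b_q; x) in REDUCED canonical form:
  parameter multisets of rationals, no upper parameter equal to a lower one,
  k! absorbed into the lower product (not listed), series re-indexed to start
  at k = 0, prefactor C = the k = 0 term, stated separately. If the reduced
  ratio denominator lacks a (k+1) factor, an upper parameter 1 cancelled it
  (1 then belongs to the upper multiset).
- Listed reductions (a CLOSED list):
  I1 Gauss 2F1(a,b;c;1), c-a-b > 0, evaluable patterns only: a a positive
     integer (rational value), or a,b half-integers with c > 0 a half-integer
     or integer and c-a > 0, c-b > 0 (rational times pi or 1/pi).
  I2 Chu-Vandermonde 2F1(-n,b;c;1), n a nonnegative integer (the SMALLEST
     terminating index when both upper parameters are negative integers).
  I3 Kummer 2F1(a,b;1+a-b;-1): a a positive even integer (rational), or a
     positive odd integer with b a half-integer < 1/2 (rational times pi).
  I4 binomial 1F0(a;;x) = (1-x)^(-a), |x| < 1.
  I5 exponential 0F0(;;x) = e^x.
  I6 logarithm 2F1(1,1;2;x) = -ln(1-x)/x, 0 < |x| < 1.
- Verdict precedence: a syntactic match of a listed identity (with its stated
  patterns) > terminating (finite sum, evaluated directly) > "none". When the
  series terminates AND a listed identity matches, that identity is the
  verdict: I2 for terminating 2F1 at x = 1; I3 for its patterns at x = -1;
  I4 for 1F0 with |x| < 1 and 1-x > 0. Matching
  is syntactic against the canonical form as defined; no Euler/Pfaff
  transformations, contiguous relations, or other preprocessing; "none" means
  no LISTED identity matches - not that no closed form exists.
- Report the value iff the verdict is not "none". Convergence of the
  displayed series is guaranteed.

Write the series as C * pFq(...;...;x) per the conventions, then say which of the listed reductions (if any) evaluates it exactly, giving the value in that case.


First insight: with t_0 = 7/11, the product of the first k integers (C = 7/11) is k!.
Consecutive-term ratio: r(k) = (1/2) * (k-5) / [(k-1/5) (k+6/5) (k+1)] - rational in k. x = (1/2); t_0 = 7/11; negate the roots.

x = 1/2 here; the reduced form reads 1F2, upper {-5}, lower {-1/5, 6/5}, C = 7/11. Verdict: terminating. (-5)_k vanishes past k = 5, leaving a 6-term sum, computed directly. Hence: 1060265306957/277642100736.


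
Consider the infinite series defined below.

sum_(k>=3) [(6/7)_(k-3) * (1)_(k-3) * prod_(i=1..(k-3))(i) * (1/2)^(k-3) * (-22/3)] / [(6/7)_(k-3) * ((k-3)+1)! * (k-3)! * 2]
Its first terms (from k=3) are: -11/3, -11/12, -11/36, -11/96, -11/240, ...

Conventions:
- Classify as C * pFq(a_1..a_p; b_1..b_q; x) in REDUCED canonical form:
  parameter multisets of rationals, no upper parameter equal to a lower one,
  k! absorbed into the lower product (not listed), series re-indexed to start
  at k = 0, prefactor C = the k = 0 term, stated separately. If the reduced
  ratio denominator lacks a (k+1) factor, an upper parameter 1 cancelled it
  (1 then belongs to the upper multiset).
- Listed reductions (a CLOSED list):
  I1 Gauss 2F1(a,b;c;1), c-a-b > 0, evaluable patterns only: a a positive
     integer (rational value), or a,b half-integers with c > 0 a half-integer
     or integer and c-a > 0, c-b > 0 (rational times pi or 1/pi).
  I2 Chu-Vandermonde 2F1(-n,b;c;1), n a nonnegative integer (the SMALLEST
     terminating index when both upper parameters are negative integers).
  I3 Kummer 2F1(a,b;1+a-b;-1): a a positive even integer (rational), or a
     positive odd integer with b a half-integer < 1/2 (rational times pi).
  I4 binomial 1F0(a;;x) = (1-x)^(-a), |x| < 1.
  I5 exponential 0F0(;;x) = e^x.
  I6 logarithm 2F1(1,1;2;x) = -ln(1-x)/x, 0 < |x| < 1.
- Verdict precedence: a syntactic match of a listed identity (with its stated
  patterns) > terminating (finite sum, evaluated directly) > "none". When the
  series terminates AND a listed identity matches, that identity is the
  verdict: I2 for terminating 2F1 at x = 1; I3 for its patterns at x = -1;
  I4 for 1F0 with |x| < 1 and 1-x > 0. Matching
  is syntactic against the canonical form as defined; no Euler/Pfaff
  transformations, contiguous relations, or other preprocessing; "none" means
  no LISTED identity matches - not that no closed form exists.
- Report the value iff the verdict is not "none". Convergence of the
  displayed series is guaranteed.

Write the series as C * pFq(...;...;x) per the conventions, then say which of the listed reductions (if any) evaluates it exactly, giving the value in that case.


Canonical form: C = -11/3 times 2F1 with upper {1, 1}, lower {2}, x = 1/2. Verdict at x = 1/2: logarithm (I6) matches (the logarithm: parameters (1,1;2), x = 1/2). Hence: (22/3) * ln(1/2).

Structural cue: from the first term -11/3: the denominator's factorial ratio (prefactor -11/3) is a lower Pochhammer.
Ratio: r(k) = (1/2) * (k+1) (k+1) / [(k+2) (k+1)] ; factor over Q: parameters, x = (1/2), and C = -11/3.


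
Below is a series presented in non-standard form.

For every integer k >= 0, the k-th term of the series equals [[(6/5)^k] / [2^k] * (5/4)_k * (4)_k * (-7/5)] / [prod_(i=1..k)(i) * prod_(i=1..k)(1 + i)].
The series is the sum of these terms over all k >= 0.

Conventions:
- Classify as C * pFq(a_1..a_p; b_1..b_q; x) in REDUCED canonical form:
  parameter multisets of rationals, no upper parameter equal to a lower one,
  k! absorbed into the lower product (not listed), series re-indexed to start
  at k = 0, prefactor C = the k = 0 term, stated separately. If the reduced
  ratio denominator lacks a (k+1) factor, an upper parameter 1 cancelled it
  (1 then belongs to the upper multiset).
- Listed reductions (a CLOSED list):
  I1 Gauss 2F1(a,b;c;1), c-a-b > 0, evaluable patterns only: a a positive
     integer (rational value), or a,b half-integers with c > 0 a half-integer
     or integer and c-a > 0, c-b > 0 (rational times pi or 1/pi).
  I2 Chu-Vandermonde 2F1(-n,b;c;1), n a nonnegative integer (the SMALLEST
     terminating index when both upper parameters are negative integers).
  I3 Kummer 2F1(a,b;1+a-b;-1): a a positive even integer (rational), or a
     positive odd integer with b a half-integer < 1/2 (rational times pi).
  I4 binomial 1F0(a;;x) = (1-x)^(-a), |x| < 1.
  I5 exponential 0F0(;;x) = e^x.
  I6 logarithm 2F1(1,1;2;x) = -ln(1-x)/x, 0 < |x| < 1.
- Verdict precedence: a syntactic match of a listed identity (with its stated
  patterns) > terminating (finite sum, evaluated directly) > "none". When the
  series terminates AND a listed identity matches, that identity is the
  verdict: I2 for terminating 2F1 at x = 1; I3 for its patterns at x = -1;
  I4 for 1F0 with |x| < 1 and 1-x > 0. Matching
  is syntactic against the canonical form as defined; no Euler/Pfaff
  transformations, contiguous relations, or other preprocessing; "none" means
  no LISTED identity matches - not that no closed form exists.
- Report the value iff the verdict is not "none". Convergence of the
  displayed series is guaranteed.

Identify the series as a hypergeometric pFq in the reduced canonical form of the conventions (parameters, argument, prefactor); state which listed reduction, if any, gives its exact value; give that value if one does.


Canonical form: C = -7/5 times 2F1 with upper {5/4, 4}, lower {2}, x = 3/5. Verdict: none. No listed pattern accepts 2F1(5/4, 4; 2; 3/5).

The tell: from the first term -7/5: the two k-th powers (C = -7/5, x = 3/5) combine into one argument.
Ratio: r(k) = (3/5) * (k+5/4) (k+4) / [(k+2) (k+1)] - rational in k. x = (3/5); t_0 = -7/5; negate the roots.


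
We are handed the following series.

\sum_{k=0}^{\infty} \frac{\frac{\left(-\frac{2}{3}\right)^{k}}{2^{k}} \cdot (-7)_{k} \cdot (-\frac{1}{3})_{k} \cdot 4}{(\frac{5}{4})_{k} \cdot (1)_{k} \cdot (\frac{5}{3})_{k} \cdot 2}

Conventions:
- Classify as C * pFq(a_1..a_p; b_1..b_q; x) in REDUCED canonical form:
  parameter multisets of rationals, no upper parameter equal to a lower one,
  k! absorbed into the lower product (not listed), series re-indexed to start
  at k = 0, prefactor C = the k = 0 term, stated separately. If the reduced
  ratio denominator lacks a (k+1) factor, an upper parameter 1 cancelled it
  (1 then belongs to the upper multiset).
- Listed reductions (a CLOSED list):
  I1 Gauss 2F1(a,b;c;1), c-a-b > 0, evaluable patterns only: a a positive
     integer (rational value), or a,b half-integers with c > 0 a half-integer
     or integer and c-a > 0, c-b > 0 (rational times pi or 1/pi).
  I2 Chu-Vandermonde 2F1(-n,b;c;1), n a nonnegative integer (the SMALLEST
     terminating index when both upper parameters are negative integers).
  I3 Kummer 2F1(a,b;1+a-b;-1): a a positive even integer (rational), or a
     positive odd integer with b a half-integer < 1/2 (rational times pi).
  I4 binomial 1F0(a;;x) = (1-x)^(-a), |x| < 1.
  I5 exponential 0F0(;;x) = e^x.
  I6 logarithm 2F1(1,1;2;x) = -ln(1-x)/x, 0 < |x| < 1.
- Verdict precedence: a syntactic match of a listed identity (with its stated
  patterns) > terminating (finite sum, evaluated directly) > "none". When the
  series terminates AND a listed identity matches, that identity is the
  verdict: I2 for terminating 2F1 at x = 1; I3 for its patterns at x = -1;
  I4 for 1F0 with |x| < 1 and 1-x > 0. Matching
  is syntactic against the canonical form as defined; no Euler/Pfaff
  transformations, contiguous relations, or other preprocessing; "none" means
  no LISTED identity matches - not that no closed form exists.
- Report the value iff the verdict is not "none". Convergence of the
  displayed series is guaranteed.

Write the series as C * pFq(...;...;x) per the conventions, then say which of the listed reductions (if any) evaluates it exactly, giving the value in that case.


The tell: t_0 being 2, the constant factors (C = 2) combine into one prefactor.
Term ratio: r(k) = -\frac{1}{3} * (k-7) (k-\frac{1}{3}) / [(k+\frac{5}{4}) (k+\frac{5}{3}) (k+1)] - poly over poly, x = -\frac{1}{3} from leading terms; C = 2 at k = 0.

Canonical form: C = 2 times 2F2 with upper {-7, -\frac{1}{3}}, lower {\frac{5}{4}, \frac{5}{3}}, x = -\frac{1}{3}. Verdict: terminating. (-7)_k vanishes past k = 7, leaving a 8-term sum, computed directly. Sum: \frac{1146902869718}{985626717075}.


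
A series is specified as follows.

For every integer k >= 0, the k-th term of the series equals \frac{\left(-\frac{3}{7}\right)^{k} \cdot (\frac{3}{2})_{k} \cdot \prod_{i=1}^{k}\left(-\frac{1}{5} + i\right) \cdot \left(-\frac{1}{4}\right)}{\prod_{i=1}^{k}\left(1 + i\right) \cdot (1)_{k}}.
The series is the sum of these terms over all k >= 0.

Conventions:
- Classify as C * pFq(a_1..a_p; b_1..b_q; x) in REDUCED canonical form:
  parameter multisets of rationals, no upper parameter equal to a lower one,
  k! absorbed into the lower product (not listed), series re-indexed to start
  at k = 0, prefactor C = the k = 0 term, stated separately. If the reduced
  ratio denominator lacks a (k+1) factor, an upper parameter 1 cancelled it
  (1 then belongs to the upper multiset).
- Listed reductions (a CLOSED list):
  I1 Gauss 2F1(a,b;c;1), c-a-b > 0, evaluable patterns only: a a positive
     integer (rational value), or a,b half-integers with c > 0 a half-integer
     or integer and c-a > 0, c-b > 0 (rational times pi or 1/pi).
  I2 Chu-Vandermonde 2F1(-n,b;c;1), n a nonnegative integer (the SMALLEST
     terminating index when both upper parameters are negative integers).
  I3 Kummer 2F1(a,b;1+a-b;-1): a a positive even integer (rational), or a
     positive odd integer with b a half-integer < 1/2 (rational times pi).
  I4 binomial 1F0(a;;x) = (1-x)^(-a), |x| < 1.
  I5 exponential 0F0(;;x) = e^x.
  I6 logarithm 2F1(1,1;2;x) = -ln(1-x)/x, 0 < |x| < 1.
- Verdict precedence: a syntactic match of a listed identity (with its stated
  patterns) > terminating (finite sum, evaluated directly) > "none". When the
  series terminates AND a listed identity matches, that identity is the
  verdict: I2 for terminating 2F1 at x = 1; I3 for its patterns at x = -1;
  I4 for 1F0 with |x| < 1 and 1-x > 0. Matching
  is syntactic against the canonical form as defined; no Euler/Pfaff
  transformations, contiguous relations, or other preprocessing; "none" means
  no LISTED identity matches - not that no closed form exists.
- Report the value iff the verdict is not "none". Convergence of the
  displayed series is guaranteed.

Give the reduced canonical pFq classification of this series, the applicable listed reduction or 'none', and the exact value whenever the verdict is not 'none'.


Canonical form: C = -\frac{1}{4} times 2F1 with upper {\frac{4}{5}, \frac{3}{2}}, lower {2}, x = -\frac{3}{7}. Verdict: none. Every listed pattern misses the 2F1 form at -\frac{3}{7}, upper {\frac{4}{5}, \frac{3}{2}}.

Key observation: t_0 = -\frac{1}{4} here, and (1)_k (C = -1/4, x = -3/7) is k! itself.
Ratio: r(k) = -\frac{3}{7} * (k+\frac{4}{5}) (k+\frac{3}{2}) / [(k+2) (k+1)] - rational; roots negated = parameters, x = -\frac{3}{7}, C = -\frac{1}{4}.


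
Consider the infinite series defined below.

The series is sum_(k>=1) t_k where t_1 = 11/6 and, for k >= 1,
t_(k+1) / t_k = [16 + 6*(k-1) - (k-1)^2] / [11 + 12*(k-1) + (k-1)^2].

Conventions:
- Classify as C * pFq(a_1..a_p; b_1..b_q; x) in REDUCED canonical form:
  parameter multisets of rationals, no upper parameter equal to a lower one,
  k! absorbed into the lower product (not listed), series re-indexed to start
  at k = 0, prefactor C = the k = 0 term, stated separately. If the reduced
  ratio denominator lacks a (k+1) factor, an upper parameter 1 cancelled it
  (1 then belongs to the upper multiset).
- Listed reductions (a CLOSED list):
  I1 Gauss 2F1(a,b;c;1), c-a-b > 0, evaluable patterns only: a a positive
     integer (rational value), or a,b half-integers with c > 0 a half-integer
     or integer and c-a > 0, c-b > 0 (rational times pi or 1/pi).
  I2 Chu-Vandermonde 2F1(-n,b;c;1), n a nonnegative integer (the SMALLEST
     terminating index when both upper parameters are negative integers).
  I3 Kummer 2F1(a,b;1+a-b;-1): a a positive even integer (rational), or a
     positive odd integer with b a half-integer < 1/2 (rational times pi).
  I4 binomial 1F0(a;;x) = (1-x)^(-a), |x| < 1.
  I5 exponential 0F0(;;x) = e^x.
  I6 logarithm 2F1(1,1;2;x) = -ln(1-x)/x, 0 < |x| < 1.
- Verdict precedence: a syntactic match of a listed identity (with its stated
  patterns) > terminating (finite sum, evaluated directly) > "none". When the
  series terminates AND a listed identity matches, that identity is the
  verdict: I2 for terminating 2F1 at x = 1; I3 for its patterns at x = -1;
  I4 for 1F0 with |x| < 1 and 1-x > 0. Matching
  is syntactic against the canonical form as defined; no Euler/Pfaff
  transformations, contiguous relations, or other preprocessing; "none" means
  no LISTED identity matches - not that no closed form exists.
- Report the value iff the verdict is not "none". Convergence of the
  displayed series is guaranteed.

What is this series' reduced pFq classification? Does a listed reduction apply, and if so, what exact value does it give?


Reduced: x = -1, 2F1, upper = {-8, 2}, lower = {11}, C = 11/6. Verdict (x = -1): Kummer's theorem (I3) applies (x = -1; c = 11 equals 1+a-b for upper {-8, 2}: listed pattern). Sum: 55/6.

Key observation: t_0 = 11/6 here, and roots of the ratio polynomials (C = 11/6, x = -1) are the negated parameters.
Step ratio: r(k) = (-1) * (k-8) (k+2) / [(k+11) (k+1)] ; factor over Q: parameters, x = (-1), and C = 11/6.


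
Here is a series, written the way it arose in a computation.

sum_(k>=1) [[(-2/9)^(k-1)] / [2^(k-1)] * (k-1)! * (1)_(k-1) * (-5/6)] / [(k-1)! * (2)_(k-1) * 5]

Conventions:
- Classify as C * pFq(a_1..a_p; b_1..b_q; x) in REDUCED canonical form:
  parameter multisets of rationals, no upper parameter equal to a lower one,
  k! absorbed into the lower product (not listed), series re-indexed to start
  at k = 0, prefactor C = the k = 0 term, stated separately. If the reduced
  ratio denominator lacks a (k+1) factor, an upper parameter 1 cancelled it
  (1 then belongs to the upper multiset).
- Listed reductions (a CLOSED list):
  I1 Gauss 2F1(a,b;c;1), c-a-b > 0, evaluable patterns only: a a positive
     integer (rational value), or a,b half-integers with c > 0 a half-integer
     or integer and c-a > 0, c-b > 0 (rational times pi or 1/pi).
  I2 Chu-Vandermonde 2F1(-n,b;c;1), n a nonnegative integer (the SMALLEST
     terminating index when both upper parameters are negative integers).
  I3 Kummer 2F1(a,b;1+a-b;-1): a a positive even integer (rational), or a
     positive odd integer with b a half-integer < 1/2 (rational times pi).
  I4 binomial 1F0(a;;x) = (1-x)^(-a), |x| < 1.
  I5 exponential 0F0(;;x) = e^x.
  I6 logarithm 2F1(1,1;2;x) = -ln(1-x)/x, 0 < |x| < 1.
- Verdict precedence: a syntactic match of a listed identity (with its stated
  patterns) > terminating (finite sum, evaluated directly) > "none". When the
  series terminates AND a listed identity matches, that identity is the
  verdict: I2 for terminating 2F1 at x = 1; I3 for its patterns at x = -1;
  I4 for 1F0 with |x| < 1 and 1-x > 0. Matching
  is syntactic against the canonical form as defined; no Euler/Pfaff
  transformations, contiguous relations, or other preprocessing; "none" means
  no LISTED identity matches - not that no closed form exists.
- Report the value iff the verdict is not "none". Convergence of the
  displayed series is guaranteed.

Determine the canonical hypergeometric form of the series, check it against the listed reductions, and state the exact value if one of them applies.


The tell: with t_0 = -1/6, the factorial ratio (C = -1/6) (k+a-1)!/(a-1)! is a rising factorial (a)_k.
Term ratio: r(k) = (-1/9) * (k+1) (k+1) / [(k+2) (k+1)] - rational; roots negated = parameters, x = (-1/9), C = -1/6.

With C = -1/6: the canonical form is 2F1(1, 1; 2; -1/9). Verdict (x = -1/9): the logarithmic series (I6) applies (the logarithm: parameters (1,1;2), x = -1/9). Hence: (-3/2) * ln(10/9).


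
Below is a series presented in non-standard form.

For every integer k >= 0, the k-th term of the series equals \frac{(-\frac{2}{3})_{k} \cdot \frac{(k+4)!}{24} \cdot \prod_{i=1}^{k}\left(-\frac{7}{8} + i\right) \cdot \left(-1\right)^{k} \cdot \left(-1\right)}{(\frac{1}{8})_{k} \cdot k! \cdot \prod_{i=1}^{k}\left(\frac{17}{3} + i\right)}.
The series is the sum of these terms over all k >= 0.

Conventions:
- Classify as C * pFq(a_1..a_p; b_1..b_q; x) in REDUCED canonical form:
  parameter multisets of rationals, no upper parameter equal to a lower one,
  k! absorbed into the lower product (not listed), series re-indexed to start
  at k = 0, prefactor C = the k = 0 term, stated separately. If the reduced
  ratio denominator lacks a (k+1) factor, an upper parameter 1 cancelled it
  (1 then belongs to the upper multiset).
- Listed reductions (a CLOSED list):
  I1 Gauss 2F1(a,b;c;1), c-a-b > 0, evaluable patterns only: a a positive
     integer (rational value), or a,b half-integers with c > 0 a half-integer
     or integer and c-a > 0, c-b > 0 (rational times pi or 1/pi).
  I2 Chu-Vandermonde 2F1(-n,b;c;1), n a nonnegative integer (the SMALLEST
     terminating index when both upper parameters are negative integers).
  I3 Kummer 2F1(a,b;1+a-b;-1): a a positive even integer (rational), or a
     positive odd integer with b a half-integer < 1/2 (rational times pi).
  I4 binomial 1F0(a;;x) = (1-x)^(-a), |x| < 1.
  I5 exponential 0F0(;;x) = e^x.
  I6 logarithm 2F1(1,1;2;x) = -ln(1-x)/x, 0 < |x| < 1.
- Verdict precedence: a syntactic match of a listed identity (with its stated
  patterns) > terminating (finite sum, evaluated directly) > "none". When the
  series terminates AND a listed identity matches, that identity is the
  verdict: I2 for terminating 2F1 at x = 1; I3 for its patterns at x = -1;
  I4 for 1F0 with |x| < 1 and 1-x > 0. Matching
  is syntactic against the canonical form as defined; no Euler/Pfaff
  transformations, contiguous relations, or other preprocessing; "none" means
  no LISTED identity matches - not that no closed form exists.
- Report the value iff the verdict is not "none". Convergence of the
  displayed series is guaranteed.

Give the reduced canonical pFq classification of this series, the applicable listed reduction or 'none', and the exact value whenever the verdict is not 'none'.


Structural cue: x = -1 and the factorial ratio (prefactor -1) (k+a-1)!/(a-1)! is a rising factorial (a)_k.
Step ratio: r(k) = -1 * (k-\frac{2}{3}) (k+5) / [(k+\frac{20}{3}) (k+1)] - rational in k, leading ratio -1; with t_0 = -1, classification follows.

Canonical form: C = -1 times 2F1 with upper {-\frac{2}{3}, 5}, lower {\frac{20}{3}}, x = -1. Verdict: none. No listed pattern accepts 2F1(-\frac{2}{3}, 5; \frac{20}{3}; -1).


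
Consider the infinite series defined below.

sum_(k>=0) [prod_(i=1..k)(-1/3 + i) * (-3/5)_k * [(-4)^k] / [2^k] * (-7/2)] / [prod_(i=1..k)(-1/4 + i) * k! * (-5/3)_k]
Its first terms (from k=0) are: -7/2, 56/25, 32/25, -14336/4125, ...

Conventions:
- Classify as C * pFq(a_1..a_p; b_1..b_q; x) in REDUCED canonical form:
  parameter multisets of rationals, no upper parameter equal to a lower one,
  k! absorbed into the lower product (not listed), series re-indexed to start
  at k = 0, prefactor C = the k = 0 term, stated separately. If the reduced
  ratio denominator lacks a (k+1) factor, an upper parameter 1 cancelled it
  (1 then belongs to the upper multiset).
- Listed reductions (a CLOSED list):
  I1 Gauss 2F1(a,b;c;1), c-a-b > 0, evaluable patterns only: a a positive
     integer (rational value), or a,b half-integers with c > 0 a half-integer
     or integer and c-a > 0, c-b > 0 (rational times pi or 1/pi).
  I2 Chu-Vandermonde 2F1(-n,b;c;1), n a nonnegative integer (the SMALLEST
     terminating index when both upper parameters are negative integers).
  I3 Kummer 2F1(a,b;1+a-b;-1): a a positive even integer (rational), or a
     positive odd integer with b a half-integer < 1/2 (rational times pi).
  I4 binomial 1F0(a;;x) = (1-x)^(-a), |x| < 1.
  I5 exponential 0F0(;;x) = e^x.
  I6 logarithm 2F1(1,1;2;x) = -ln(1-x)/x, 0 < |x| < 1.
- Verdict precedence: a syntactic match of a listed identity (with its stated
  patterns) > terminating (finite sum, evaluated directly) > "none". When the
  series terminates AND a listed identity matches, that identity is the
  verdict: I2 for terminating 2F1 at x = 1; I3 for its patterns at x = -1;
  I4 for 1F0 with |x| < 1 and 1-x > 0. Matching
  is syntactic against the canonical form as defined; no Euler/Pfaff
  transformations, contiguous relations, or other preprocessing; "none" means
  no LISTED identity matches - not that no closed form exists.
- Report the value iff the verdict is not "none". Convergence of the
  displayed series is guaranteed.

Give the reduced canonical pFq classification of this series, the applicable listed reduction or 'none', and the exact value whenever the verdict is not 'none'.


Key observation: t_0 being -7/2, the lower running product (C = -7/2, x = -2) is a rising factorial.
Adjacent-term ratio: r(k) = (-2) * (k-3/5) (k+2/3) / [(k-5/3) (k+3/4) (k+1)] ; factor over Q: parameters, x = (-2), and C = -7/2.

x = -2 here; the reduced form reads 2F2, upper {-3/5, 2/3}, lower {-5/3, 3/4}, C = -7/2. Verdict: none - this 2F2 at x = -2 matches no listed pattern, and upper {-3/5, 2/3} holds no stopper.


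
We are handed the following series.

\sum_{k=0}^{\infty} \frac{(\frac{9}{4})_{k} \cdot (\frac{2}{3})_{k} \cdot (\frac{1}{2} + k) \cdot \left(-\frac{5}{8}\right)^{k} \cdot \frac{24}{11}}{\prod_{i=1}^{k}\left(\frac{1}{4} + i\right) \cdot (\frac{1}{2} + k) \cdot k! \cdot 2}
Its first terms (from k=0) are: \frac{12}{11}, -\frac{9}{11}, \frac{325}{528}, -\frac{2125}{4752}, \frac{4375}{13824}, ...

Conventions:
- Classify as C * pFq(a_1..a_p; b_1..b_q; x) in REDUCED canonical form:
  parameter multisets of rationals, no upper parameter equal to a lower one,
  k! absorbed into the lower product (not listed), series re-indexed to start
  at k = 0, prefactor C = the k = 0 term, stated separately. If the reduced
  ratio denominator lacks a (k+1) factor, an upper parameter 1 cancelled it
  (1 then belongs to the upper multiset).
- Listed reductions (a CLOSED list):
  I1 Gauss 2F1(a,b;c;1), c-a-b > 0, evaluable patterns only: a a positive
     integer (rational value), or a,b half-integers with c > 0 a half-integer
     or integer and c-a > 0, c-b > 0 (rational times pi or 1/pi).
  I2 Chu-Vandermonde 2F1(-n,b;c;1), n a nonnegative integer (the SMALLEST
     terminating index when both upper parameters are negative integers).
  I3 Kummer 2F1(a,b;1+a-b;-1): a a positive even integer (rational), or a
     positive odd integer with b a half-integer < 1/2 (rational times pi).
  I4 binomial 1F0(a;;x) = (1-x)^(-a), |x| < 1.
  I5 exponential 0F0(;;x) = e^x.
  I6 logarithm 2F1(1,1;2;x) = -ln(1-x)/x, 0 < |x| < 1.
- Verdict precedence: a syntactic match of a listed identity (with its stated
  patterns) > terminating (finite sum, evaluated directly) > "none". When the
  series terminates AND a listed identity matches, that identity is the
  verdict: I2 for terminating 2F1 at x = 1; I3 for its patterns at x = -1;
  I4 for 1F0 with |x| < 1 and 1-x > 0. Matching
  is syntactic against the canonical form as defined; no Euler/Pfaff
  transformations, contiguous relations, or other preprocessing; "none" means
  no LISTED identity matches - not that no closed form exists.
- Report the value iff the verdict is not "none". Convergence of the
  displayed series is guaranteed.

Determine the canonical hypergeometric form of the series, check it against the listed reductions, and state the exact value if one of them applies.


Prefactor \frac{12}{11}, argument -\frac{5}{8}: 2F1 with upper {\frac{2}{3}, \frac{9}{4}} over lower {\frac{5}{4}}. Verdict: none. A 2F1 with upper {\frac{2}{3}, \frac{9}{4}} fits none of I1-I6 at x = -\frac{5}{8}; the sum runs forever.

First insight: t_0 = \frac{12}{11} here, and the constant factors (prefactor 12/11) combine into one prefactor.
Ratio: r(k) = -\frac{5}{8} * (k+\frac{2}{3}) (k+\frac{9}{4}) / [(k+\frac{5}{4}) (k+1)] ; factor over Q: parameters, x = -\frac{5}{8}, and C = \frac{12}{11}.


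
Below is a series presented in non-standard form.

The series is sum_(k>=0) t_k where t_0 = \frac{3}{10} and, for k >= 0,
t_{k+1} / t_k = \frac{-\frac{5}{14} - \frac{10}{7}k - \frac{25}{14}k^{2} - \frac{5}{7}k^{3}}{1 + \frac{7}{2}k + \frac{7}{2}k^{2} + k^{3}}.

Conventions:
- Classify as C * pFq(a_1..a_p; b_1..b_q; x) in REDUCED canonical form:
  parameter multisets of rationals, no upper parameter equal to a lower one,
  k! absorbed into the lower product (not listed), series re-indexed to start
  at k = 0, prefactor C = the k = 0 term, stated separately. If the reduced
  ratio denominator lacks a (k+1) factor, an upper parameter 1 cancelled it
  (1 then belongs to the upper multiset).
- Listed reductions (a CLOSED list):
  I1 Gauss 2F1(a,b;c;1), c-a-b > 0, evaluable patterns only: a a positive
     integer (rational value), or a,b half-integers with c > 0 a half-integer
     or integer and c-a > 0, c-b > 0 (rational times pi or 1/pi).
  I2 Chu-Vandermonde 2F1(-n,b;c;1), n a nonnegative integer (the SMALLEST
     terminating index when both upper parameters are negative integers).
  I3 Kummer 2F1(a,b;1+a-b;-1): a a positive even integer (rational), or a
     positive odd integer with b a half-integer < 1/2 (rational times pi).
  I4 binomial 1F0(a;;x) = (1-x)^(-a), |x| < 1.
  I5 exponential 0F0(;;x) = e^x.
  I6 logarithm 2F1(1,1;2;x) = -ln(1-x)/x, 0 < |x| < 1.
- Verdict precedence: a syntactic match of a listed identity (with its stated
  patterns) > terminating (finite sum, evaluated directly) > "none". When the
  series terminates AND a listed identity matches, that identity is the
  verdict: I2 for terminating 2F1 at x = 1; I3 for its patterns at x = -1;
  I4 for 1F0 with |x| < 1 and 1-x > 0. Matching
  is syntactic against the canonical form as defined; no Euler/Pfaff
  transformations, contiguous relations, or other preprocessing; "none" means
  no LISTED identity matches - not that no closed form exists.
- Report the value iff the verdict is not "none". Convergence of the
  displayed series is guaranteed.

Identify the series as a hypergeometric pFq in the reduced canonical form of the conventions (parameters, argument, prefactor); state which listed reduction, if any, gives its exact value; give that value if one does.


Prefactor \frac{3}{10}, argument -\frac{5}{7}: 2F1 with upper {1, 1} over lower {2}. Verdict: logarithm (I6) matches (the logarithm: parameters (1,1;2), x = -\frac{5}{7}). Exact value: \frac{21}{50} \cdot \ln\left(\frac{12}{7}\right).

Key observation: t_0 being \frac{3}{10}, cancel k + 1/2 from the displayed ratio first; then C = 3/10.
Step ratio: r(k) = -\frac{5}{7} * (k+1) (k+1) / [(k+2) (k+1)] - rational in k, leading ratio -\frac{5}{7}; with t_0 = \frac{3}{10}, classification follows.


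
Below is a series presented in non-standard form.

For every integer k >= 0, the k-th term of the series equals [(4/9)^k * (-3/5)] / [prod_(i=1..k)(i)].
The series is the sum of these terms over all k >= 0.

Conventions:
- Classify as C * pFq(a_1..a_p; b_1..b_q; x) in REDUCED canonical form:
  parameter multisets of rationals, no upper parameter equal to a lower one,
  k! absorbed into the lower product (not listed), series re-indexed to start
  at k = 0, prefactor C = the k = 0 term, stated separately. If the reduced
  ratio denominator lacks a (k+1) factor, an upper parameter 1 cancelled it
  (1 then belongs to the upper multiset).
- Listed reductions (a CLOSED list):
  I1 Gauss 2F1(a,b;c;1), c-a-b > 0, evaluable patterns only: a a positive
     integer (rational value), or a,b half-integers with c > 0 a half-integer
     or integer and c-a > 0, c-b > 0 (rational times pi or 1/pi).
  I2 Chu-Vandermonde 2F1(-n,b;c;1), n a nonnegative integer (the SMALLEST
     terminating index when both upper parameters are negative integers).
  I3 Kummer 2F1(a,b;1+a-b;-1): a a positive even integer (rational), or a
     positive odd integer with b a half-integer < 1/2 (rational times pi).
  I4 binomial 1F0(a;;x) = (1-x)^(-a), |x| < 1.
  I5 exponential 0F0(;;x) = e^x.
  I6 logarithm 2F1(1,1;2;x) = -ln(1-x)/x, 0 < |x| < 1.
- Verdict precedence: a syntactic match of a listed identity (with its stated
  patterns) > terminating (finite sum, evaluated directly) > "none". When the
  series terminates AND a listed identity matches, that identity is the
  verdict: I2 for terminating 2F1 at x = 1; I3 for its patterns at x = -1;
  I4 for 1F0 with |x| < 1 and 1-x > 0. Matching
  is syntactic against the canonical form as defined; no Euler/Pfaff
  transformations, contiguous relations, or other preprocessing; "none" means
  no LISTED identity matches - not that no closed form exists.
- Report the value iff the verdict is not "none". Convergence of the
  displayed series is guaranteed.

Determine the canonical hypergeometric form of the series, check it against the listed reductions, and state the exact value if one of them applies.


With C = -3/5: the canonical form is 0F0(-; -; 4/9). Verdict: the exponential series (I5) applies (the 0F0 exponential series at x = 4/9). Value: (-3/5) * e^(4/9).

Key observation: with t_0 = -3/5, the product of the first k integers (C = -3/5, x = 4/9) is k!.
Ratio: r(k) = (4/9) * 1 / [(k+1)] - rational in k, leading ratio (4/9); with t_0 = -3/5, classification follows.


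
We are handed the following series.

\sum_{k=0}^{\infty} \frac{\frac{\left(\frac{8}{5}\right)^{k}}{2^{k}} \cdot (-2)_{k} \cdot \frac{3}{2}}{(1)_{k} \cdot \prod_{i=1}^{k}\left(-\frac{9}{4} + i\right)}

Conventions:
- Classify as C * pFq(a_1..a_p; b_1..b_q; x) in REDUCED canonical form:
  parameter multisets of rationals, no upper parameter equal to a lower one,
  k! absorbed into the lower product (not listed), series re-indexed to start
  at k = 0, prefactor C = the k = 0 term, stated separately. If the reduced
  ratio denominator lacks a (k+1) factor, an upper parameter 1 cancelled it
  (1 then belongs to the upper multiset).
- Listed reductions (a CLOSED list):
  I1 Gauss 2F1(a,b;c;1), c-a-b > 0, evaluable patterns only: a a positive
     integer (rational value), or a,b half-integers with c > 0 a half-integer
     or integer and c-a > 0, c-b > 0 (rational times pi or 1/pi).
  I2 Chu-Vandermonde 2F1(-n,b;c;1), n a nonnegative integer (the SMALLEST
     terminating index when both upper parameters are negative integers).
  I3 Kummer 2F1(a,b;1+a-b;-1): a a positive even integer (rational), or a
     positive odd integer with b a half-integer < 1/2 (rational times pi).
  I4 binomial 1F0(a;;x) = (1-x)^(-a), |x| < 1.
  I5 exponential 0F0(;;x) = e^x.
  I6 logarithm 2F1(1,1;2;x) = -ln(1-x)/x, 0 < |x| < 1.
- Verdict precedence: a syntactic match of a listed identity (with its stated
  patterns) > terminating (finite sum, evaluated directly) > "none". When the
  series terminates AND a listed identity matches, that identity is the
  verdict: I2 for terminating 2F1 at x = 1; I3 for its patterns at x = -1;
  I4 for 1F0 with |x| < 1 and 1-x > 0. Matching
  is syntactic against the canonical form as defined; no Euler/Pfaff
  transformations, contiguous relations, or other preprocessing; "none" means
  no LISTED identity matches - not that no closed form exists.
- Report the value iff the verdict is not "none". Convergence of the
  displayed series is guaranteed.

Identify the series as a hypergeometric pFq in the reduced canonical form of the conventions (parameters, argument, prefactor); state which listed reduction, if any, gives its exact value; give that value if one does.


At argument \frac{4}{5}: a 1F1 with upper {-2}, lower {-\frac{5}{4}}, scaled by C = \frac{3}{2}. Verdict: terminating at k = 2: the factor (-2)_k kills every later term; summing the 3 survivors is exact. Its exact value is \frac{1623}{250}.

Structural cue: with t_0 = \frac{3}{2}, the lower running product (prefactor 3/2) is a rising factorial.
Ratio: r(k) = \frac{4}{5} * (k-2) / [(k-\frac{5}{4}) (k+1)] - rational in k. x = \frac{4}{5}; t_0 = \frac{3}{2}; negate the roots.


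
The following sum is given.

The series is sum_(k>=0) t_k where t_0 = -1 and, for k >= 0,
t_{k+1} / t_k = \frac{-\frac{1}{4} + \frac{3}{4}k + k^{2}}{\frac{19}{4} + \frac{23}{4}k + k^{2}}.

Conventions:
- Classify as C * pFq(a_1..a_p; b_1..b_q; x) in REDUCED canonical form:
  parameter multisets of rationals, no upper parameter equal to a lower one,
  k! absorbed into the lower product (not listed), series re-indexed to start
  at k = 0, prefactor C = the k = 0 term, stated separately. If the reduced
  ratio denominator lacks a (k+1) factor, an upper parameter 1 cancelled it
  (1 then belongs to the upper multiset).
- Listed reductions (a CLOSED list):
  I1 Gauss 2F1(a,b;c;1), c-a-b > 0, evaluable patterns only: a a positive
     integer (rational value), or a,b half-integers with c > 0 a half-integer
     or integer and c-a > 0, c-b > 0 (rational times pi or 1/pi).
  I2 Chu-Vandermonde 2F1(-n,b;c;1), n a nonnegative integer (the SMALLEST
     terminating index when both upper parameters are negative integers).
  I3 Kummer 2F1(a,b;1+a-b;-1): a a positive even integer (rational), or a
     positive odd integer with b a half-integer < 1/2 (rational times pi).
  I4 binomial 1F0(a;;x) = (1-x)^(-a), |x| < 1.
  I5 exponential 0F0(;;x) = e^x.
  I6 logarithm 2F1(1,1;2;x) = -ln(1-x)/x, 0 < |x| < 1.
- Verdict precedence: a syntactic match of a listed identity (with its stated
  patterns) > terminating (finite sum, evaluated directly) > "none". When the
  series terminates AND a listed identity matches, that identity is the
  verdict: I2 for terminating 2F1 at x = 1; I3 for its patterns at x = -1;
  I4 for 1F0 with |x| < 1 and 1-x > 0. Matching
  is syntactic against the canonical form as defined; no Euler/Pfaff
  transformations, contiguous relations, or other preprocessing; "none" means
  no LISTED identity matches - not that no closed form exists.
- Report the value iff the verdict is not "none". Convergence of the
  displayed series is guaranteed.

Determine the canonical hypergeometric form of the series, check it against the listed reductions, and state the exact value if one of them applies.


Reduced: x = 1, 2F1, upper = {-\frac{1}{4}, 1}, lower = {\frac{19}{4}}, C = -1. Verdict: this is Gauss's theorem (I1) (x = 1: the Gamma ratio telescopes since c-a-b = 4 > 0 and a = 1 in Z>0). Its exact value is -\frac{15}{16}.

First insight: t_0 = -1 here, and the expanded ratio factors over Q; prefactor -1, roots give parameters.
Term ratio: r(k) = 1 * (k-\frac{1}{4}) (k+1) / [(k+\frac{19}{4}) (k+1)] - rational in k, leading ratio 1; with t_0 = -1, classification follows.


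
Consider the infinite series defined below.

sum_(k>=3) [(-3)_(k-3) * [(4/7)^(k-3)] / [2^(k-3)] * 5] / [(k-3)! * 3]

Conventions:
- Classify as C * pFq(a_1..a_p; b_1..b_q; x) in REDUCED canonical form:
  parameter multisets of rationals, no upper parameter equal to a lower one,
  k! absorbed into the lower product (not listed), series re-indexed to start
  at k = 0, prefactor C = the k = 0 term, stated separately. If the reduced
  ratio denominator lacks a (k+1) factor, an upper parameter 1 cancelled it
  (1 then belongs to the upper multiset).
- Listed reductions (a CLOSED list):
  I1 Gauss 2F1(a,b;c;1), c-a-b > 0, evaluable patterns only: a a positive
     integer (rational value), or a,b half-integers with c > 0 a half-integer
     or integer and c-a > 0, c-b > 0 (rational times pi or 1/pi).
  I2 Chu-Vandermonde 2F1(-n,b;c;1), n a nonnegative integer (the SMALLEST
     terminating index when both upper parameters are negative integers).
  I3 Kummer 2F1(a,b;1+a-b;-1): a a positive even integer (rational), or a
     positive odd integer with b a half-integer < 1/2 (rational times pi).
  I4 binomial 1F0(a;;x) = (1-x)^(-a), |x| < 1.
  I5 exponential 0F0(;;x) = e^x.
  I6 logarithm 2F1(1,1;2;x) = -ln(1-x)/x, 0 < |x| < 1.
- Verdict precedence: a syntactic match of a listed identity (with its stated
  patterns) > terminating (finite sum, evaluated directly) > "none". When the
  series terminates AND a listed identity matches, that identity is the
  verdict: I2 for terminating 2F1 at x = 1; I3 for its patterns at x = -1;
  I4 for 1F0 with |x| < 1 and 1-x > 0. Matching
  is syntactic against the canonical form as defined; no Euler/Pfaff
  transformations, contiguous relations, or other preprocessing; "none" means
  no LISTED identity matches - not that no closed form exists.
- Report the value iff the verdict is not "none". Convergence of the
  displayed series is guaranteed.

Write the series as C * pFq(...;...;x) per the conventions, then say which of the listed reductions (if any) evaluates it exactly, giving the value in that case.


Classification (C = 5/3): 1F0 with upper {-3}, lower {-}, argument x = 2/7. Verdict (x = 2/7): the binomial series (I4) applies (the 1F0 binomial series: exponent 3, x = 2/7). Its exact value is 625/1029.

Structural cue: from the first term 5/3: the two k-th powers (prefactor 5/3) combine into one argument.
Adjacent-term ratio: r(k) = (2/7) * (k-3) / [(k+1)] - rational in k, leading ratio (2/7); with t_0 = 5/3, classification follows.
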